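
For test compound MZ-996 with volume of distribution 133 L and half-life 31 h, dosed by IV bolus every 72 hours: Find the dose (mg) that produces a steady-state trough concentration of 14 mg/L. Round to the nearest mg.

τ/t½ = 72/31 ≈ 2.3226, so f = (1/2)^(72/31) ≈ 0.199910.
Cmin,ss = (D/Vd)·f/(1−f), so D = Cmin,ss·Vd·(1−f)/f.
D = 14 × 133 × (1−f)/f ≈ 14 × 133 × 4.00225 ≈ 7452.19 mg.

7452 mg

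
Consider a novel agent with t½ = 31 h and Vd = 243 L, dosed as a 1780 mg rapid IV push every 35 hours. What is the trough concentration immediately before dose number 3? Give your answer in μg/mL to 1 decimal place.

4.9 μg/mL

f = (1/2)^(τ/t½) = (1/2)^(35/31) ≈ 0.4572.
C₀ = D/Vd = 1780/243 ≈ 7.325 μg/mL.
Before the 3rd dose, 2 doses have been given. Superposition: Cmin = C₀·(f + f²).
≈ 7.325 × (0.4572 + 0.2090) ≈ 7.325 × 0.6662 ≈ 4.880 μg/mL.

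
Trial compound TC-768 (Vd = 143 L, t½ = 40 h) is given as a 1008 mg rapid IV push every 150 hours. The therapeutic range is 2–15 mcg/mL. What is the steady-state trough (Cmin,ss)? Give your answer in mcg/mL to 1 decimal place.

τ/t½ = 150/40 ≈ 3.75, so fraction remaining f = (1/2)^(150/40) ≈ 0.0743.
At steady state, accumulation factor R = 1/(1 − e^(−kτ)) ≈ 1.0803.
Each bolus raises the concentration by D/Vd = 1008/143 ≈ 7.049 mcg/mL.
Cmax,ss = C₀/(1 − f) ≈ 7.049/0.9257 ≈ 7.615 mcg/mL.
One interval later, Cmin,ss = Cmax,ss·e^(−kτ) ≈ 7.615 × 0.0743 ≈ 0.566 mcg/mL.
Trough 0.6 mcg/mL vs MEC 2 mcg/mL: subtherapeutic.

0.6 mcg/mL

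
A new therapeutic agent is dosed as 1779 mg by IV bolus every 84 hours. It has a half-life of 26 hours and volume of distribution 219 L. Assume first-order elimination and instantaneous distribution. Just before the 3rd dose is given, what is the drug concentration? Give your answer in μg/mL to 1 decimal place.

f = (1/2)^(τ/t½) = (1/2)^(84/26) ≈ 0.1065.
C₀ = D/Vd = 1779/219 ≈ 8.123 μg/mL.
Before the 3rd dose, 2 doses have been given. Superposition: Cmin = C₀·(f + f²).
≈ 8.123 × (0.1065 + 0.0113) ≈ 8.123 × 0.1178 ≈ 0.957 μg/mL.

1.0 μg/mL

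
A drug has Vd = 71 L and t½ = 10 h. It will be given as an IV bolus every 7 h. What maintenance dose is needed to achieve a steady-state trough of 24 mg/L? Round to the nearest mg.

1064 mg

τ/t½ = 7/10 ≈ 0.7, so f = (1/2)^(7/10) ≈ 0.615572.
Cmin,ss = (D/Vd)·f/(1−f), so D = Cmin,ss·Vd·(1−f)/f.
D = 24 × 71 × (1−f)/f ≈ 24 × 71 × 0.62451 ≈ 1064.17 mg.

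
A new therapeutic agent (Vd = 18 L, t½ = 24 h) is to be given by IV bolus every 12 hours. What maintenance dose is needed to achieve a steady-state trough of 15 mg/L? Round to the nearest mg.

τ/t½ = 12/24 ≈ 0.5, so f = (1/2)^(12/24) ≈ 0.707107.
Cmin,ss = (D/Vd)·f/(1−f), so D = Cmin,ss·Vd·(1−f)/f.
D = 15 × 18 × (1−f)/f ≈ 15 × 18 × 0.41421 ≈ 111.84 mg.

112 mg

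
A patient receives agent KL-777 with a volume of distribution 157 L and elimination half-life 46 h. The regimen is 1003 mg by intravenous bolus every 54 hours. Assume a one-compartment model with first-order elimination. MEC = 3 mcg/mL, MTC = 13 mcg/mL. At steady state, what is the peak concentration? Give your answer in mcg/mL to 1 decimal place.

Over one 54-h interval, 54/46 ≈ 1.1739 half-lives elapse, leaving f ≈ 0.4432 of each dose.
At steady state, accumulation factor R = 1/(1 − e^(−kτ)) ≈ 1.7960.
Single-dose peak C₀ = D/Vd = 1003/157 ≈ 6.389 mcg/mL.
Steady-state peak Cmax,ss = C₀·R ≈ 6.389 × 1.7960 ≈ 11.475 mcg/mL.
Peak 11.5 mcg/mL vs MTC 13 mcg/mL: below toxic threshold.

11.5 mcg/mL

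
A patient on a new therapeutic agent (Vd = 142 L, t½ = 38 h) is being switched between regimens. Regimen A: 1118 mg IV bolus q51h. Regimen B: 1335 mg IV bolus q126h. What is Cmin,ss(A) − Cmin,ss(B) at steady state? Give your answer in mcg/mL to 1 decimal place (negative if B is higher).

4.1 mcg/mL

Regimen A: f = (1/2)^(51/38) ≈ 0.3944; Cmin,ss = (1118/142)·f/(1−f) ≈ 5.127 mcg/mL.
Regimen B: f = (1/2)^(126/38) ≈ 0.1004; Cmin,ss = (1335/142)·f/(1−f) ≈ 1.049 mcg/mL.
Difference ≈ 5.127 − 1.049 ≈ 4.078 mcg/mL.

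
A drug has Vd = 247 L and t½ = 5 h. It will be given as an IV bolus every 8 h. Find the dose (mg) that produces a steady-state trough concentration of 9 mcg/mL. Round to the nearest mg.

4516 mg

τ/t½ = 8/5 ≈ 1.6, so f = (1/2)^(8/5) ≈ 0.329877.
Cmin,ss = (D/Vd)·f/(1−f), so D = Cmin,ss·Vd·(1−f)/f.
D = 9 × 247 × (1−f)/f ≈ 9 × 247 × 2.03143 ≈ 4515.87 mg.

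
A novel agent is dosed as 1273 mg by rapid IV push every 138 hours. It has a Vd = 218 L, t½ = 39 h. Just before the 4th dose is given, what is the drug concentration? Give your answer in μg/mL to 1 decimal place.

0.5 μg/mL

f = (1/2)^(τ/t½) = (1/2)^(138/39) ≈ 0.0861.
C₀ = D/Vd = 1273/218 ≈ 5.839 μg/mL.
Before the 4th dose, 3 doses have been given. Superposition: Cmin = C₀·(f + f² + … + f^3).
≈ 5.839 × (0.0861 + 0.0074 + 0.0006) ≈ 5.839 × 0.0941 ≈ 0.549 μg/mL.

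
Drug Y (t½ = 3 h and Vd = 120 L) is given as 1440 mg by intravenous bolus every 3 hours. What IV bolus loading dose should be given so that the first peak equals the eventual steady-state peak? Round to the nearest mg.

2880 mg

f = (1/2)^(3/3) ≈ 0.500000; accumulation ratio R = 1/(1−f) ≈ 2.00000.
Loading dose to hit Cmax,ss on first dose: D_load = D_maint·R ≈ 1440 × 2.00000 ≈ 2880.00 mg.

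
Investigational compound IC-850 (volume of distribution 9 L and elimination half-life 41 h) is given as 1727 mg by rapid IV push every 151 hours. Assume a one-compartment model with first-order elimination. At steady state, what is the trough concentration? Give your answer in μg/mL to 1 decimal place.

16.2 μg/mL

Over one 151-h interval, 151/41 ≈ 3.6829 half-lives elapse, leaving f ≈ 0.0779 of each dose.
At steady state, accumulation factor R = 1/(1 − e^(−kτ)) ≈ 1.0845.
Each bolus raises the concentration by D/Vd = 1727/9 ≈ 191.889 μg/mL.
Steady-state peak Cmax,ss = C₀·R ≈ 191.889 × 1.0845 ≈ 208.104 μg/mL.
One interval later, Cmin,ss = Cmax,ss·e^(−kτ) ≈ 208.104 × 0.0779 ≈ 16.211 μg/mL.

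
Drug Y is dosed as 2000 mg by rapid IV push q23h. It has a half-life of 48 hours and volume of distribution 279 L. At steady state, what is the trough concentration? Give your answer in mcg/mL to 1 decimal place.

18.2 mcg/mL

τ/t½ = 23/48 ≈ 0.47917, so fraction remaining f = (1/2)^(23/48) ≈ 0.7174.
Each bolus raises the concentration by D/Vd = 2000/279 ≈ 7.168 mcg/mL.
Steady-state trough Cmin,ss = C₀·f/(1−f) ≈ 7.168 × 0.7174/0.2826 ≈ 18.196 mcg/mL.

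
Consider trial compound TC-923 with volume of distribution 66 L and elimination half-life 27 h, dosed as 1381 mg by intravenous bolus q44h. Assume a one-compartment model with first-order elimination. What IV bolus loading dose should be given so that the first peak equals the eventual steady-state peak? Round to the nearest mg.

2040 mg

f = (1/2)^(44/27) ≈ 0.323171; accumulation ratio R = 1/(1−f) ≈ 1.47748.
Loading dose to hit Cmax,ss on first dose: D_load = D_maint·R ≈ 1381 × 1.47748 ≈ 2040.40 mg.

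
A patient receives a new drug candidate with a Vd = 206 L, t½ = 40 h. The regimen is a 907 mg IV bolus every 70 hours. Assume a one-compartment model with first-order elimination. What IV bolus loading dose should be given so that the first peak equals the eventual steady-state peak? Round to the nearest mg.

f = (1/2)^(70/40) ≈ 0.297302; accumulation ratio R = 1/(1−f) ≈ 1.42309.
Loading dose to hit Cmax,ss on first dose: D_load = D_maint·R ≈ 907 × 1.42309 ≈ 1290.74 mg.

1291 mg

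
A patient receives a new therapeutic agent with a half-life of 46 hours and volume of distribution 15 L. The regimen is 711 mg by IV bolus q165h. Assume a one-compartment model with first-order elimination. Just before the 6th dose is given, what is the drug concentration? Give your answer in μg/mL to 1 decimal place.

4.3 μg/mL

f = (1/2)^(τ/t½) = (1/2)^(165/46) ≈ 0.0832.
C₀ = D/Vd = 711/15 ≈ 47.400 μg/mL.
Before the 6th dose, 5 doses have been given. Superposition: Cmin = C₀·(f + f² + … + f^5).
≈ 47.400 × (0.0832 + 0.0069 + 0.0006 + 0.0000 + 0.0000) ≈ 47.400 × 0.0907 ≈ 4.299 μg/mL.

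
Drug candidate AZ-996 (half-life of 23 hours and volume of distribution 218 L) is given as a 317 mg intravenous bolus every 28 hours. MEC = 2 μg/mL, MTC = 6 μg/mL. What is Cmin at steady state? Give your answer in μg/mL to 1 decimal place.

1.1 μg/mL

k = ln2/t½ = ln2/23 ≈ 0.030137 h⁻¹; fraction remaining f = e^(−kτ) = e^(−0.030137×28) ≈ 0.4301.
At steady state, accumulation factor R = 1/(1 − e^(−kτ)) ≈ 1.7547.
Each bolus raises the concentration by D/Vd = 317/218 ≈ 1.454 μg/mL.
Steady-state peak Cmax,ss = C₀·R ≈ 1.454 × 1.7547 ≈ 2.551 μg/mL.
One interval later, Cmin,ss = Cmax,ss·e^(−kτ) ≈ 2.551 × 0.4301 ≈ 1.097 μg/mL.
Trough 1.1 μg/mL vs MEC 2 μg/mL: subtherapeutic.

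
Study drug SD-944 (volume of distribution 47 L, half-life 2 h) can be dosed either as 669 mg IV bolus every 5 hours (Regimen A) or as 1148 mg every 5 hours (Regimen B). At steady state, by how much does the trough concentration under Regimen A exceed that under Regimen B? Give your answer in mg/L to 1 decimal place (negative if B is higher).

Regimen A: f = (1/2)^(5/2) ≈ 0.1768; Cmin,ss = (669/47)·f/(1−f) ≈ 3.057 mg/L.
Regimen B: f = (1/2)^(5/2) ≈ 0.1768; Cmin,ss = (1148/47)·f/(1−f) ≈ 5.246 mg/L.
Difference ≈ 3.057 − 5.246 ≈ -2.189 mg/L.

-2.2 mg/L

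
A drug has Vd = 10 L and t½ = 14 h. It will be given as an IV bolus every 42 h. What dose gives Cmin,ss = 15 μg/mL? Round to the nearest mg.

τ/t½ = 42/14 ≈ 3, so f = (1/2)^(42/14) ≈ 0.125000.
Cmin,ss = (D/Vd)·f/(1−f), so D = Cmin,ss·Vd·(1−f)/f.
D = 15 × 10 × (1−f)/f ≈ 15 × 10 × 7.00000 ≈ 1050.00 mg.

1050 mg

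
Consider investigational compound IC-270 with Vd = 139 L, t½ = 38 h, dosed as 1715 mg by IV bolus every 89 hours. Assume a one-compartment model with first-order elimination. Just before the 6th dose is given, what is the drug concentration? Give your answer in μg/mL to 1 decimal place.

3.0 μg/mL

f = (1/2)^(τ/t½) = (1/2)^(89/38) ≈ 0.1972.
C₀ = D/Vd = 1715/139 ≈ 12.338 μg/mL.
Before the 6th dose, 5 doses have been given. Superposition: Cmin = C₀·(f + f² + … + f^5).
≈ 12.338 × (0.1972 + 0.0389 + 0.0077 + 0.0015 + 0.0003) ≈ 12.338 × 0.2456 ≈ 3.030 μg/mL.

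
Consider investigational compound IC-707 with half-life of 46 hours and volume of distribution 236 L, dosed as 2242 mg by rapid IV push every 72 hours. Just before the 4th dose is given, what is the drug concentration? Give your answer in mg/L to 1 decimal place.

f = (1/2)^(τ/t½) = (1/2)^(72/46) ≈ 0.3379.
C₀ = D/Vd = 2242/236 ≈ 9.500 mg/L.
Before the 4th dose, 3 doses have been given. Superposition: Cmin = C₀·(f + f² + … + f^3).
≈ 9.500 × (0.3379 + 0.1142 + 0.0386) ≈ 9.500 × 0.4907 ≈ 4.662 mg/L.

4.7 mg/L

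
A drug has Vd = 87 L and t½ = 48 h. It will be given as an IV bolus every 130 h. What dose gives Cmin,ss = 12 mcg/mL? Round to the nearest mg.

5779 mg

τ/t½ = 130/48 ≈ 2.7083, so f = (1/2)^(130/48) ≈ 0.153007.
Cmin,ss = (D/Vd)·f/(1−f), so D = Cmin,ss·Vd·(1−f)/f.
D = 12 × 87 × (1−f)/f ≈ 12 × 87 × 5.53565 ≈ 5779.22 mg.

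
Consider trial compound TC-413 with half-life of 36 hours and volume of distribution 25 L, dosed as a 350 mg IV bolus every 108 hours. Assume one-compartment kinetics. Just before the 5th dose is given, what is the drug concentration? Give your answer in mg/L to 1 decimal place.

2.0 mg/L

f = (1/2)^(τ/t½) = (1/2)^(108/36) ≈ 0.1250.
C₀ = D/Vd = 350/25 ≈ 14.000 mg/L.
Before the 5th dose, 4 doses have been given. Superposition: Cmin = C₀·(f + f² + … + f^4).
≈ 14.000 × (0.1250 + 0.0156 + 0.0020 + 0.0002) ≈ 14.000 × 0.1428 ≈ 1.999 mg/L.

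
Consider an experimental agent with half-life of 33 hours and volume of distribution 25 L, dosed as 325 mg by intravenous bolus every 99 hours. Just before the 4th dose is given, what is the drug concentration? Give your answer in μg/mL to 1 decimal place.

1.9 μg/mL

f = (1/2)^(τ/t½) = (1/2)^(99/33) ≈ 0.1250.
C₀ = D/Vd = 325/25 ≈ 13.000 μg/mL.
Before the 4th dose, 3 doses have been given. Superposition: Cmin = C₀·(f + f² + … + f^3).
≈ 13.000 × (0.1250 + 0.0156 + 0.0020) ≈ 13.000 × 0.1426 ≈ 1.854 μg/mL.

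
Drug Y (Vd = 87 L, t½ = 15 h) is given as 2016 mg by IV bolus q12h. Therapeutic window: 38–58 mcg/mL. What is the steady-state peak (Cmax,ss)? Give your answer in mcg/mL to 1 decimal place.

Over one 12-h interval, 12/15 ≈ 0.8 half-lives elapse, leaving f ≈ 0.5743 of each dose.
Accumulation ratio R = 1/(1 − f) ≈ 1/0.4257 ≈ 2.3491.
Each bolus raises the concentration by D/Vd = 2016/87 ≈ 23.172 mcg/mL.
Steady-state peak Cmax,ss = C₀·R ≈ 23.172 × 2.3491 ≈ 54.433 mcg/mL.
Peak 54.4 mcg/mL vs MTC 58 mcg/mL: below toxic threshold.

54.4 mcg/mL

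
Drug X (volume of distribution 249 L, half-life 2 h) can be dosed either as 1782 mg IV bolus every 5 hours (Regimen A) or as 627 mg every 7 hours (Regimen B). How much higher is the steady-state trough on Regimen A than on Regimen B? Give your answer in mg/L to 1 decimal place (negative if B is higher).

1.3 mg/L

Regimen A: f = (1/2)^(5/2) ≈ 0.1768; Cmin,ss = (1782/249)·f/(1−f) ≈ 1.537 mg/L.
Regimen B: f = (1/2)^(7/2) ≈ 0.0884; Cmin,ss = (627/249)·f/(1−f) ≈ 0.244 mg/L.
Difference ≈ 1.537 − 0.244 ≈ 1.293 mg/L.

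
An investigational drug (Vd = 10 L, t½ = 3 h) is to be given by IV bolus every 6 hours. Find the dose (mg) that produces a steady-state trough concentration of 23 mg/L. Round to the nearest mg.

690 mg

τ/t½ = 6/3 ≈ 2, so f = (1/2)^(6/3) ≈ 0.250000.
Cmin,ss = (D/Vd)·f/(1−f), so D = Cmin,ss·Vd·(1−f)/f.
D = 23 × 10 × (1−f)/f ≈ 23 × 10 × 3.00000 ≈ 690.00 mg.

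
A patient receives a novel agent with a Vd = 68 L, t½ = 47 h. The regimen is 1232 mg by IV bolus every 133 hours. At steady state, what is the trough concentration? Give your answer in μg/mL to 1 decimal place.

Over one 133-h interval, 133/47 ≈ 2.8298 half-lives elapse, leaving f ≈ 0.1407 of each dose.
Accumulation ratio R = 1/(1 − f) ≈ 1/0.8593 ≈ 1.1637.
Each bolus raises the concentration by D/Vd = 1232/68 ≈ 18.118 μg/mL.
Steady-state peak Cmax,ss = C₀·R ≈ 18.118 × 1.1637 ≈ 21.084 μg/mL.
One interval later, Cmin,ss = Cmax,ss·e^(−kτ) ≈ 21.084 × 0.1407 ≈ 2.967 μg/mL.

3.0 μg/mL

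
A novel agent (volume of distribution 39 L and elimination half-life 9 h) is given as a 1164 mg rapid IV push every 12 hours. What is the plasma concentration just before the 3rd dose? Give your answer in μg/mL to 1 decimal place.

f = (1/2)^(τ/t½) = (1/2)^(12/9) ≈ 0.3969.
C₀ = D/Vd = 1164/39 ≈ 29.846 μg/mL.
Before the 3rd dose, 2 doses have been given. Superposition: Cmin = C₀·(f + f²).
≈ 29.846 × (0.3969 + 0.1575) ≈ 29.846 × 0.5544 ≈ 16.547 μg/mL.

16.5 μg/mL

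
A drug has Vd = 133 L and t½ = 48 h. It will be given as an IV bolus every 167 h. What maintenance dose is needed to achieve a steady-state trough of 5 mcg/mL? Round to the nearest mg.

6751 mg

τ/t½ = 167/48 ≈ 3.4792, so f = (1/2)^(167/48) ≈ 0.089674.
Cmin,ss = (D/Vd)·f/(1−f), so D = Cmin,ss·Vd·(1−f)/f.
D = 5 × 133 × (1−f)/f ≈ 5 × 133 × 10.15150 ≈ 6750.75 mg.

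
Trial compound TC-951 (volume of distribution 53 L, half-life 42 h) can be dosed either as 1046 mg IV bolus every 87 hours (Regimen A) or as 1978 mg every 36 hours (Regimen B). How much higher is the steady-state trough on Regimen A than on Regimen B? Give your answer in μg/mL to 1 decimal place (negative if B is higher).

-39.8 μg/mL

Regimen A: f = (1/2)^(87/42) ≈ 0.2379; Cmin,ss = (1046/53)·f/(1−f) ≈ 6.161 μg/mL.
Regimen B: f = (1/2)^(36/42) ≈ 0.5520; Cmin,ss = (1978/53)·f/(1−f) ≈ 45.985 μg/mL.
Difference ≈ 6.161 − 45.985 ≈ -39.824 μg/mL.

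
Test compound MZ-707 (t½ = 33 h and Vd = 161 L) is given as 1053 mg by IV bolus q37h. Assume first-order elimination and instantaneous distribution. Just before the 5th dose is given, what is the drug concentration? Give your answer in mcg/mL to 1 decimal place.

5.3 mcg/mL

f = (1/2)^(τ/t½) = (1/2)^(37/33) ≈ 0.4597.
C₀ = D/Vd = 1053/161 ≈ 6.540 mcg/mL.
Before the 5th dose, 4 doses have been given. Superposition: Cmin = C₀·(f + f² + … + f^4).
≈ 6.540 × (0.4597 + 0.2113 + 0.0971 + 0.0447) ≈ 6.540 × 0.8128 ≈ 5.316 mcg/mL.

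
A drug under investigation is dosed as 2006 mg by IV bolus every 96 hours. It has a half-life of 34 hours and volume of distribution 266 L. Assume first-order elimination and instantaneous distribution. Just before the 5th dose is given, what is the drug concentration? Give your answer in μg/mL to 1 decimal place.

f = (1/2)^(τ/t½) = (1/2)^(96/34) ≈ 0.1413.
C₀ = D/Vd = 2006/266 ≈ 7.541 μg/mL.
Before the 5th dose, 4 doses have been given. Superposition: Cmin = C₀·(f + f² + … + f^4).
≈ 7.541 × (0.1413 + 0.0200 + 0.0028 + 0.0004) ≈ 7.541 × 0.1645 ≈ 1.240 μg/mL.

1.2 μg/mL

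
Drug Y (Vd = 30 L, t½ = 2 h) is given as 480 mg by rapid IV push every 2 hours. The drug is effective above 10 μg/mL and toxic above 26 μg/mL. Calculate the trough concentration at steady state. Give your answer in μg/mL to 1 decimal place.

16.0 μg/mL

τ = 2 h = 1 half-life, so f = (1/2)^1 = 0.5.
At steady state, R = 1/(1 − 0.5) = 2/1.
Single-dose peak C₀ = D/Vd = 480/30 = 16 μg/mL.
Steady-state peak Cmax,ss = C₀·R = 16 × 2/1 ≈ 32.000 μg/mL.
Steady-state trough Cmin,ss = Cmax,ss·f ≈ 32.000 × 0.5 ≈ 16.000 μg/mL.
Trough 16.0 μg/mL vs MEC 10 μg/mL: adequate.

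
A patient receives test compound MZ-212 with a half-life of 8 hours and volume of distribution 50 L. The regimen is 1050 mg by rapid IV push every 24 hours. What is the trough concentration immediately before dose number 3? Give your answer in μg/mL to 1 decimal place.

f = (1/2)^(τ/t½) = (1/2)^(24/8) ≈ 0.1250.
C₀ = D/Vd = 1050/50 ≈ 21.000 μg/mL.
Before the 3rd dose, 2 doses have been given. Superposition: Cmin = C₀·(f + f²).
≈ 21.000 × (0.1250 + 0.0156) ≈ 21.000 × 0.1406 ≈ 2.953 μg/mL.

3.0 μg/mL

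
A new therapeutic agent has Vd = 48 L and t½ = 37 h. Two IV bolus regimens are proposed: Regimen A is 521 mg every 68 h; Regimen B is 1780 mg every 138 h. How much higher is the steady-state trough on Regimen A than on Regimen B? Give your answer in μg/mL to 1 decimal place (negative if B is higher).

1.2 μg/mL

Regimen A: f = (1/2)^(68/37) ≈ 0.2797; Cmin,ss = (521/48)·f/(1−f) ≈ 4.215 μg/mL.
Regimen B: f = (1/2)^(138/37) ≈ 0.0754; Cmin,ss = (1780/48)·f/(1−f) ≈ 3.024 μg/mL.
Difference ≈ 4.215 − 3.024 ≈ 1.191 μg/mL.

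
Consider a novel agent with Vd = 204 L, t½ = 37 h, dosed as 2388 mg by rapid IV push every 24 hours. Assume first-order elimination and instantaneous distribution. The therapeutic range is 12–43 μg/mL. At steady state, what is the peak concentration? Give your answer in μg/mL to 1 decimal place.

k = ln2/t½ = ln2/37 ≈ 0.018734 h⁻¹; fraction remaining f = e^(−kτ) = e^(−0.018734×24) ≈ 0.6379.
Accumulation ratio R = 1/(1 − f) ≈ 1/0.3621 ≈ 2.7617.
Each bolus raises the concentration by D/Vd = 2388/204 ≈ 11.706 μg/mL.
Cmax,ss = C₀/(1 − f) ≈ 11.706/0.3621 ≈ 32.328 μg/mL.
Peak 32.3 μg/mL vs MTC 43 μg/mL: below toxic threshold.

32.3 μg/mL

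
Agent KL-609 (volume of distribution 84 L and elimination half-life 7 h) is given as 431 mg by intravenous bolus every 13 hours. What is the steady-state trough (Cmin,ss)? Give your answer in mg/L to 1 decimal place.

2.0 mg/L

Over one 13-h interval, 13/7 ≈ 1.8571 half-lives elapse, leaving f ≈ 0.2760 of each dose.
At steady state, accumulation factor R = 1/(1 − e^(−kτ)) ≈ 1.3812.
Each bolus raises the concentration by D/Vd = 431/84 ≈ 5.131 mg/L.
Cmax,ss = C₀/(1 − f) ≈ 5.131/0.7240 ≈ 7.087 mg/L.
Steady-state trough Cmin,ss = Cmax,ss·f ≈ 7.087 × 0.2760 ≈ 1.956 mg/L.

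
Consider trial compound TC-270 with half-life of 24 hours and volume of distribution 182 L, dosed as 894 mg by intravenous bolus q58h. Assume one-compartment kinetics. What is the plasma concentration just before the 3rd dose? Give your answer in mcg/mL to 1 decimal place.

1.1 mcg/mL

f = (1/2)^(τ/t½) = (1/2)^(58/24) ≈ 0.1873.
C₀ = D/Vd = 894/182 ≈ 4.912 mcg/mL.
Before the 3rd dose, 2 doses have been given. Superposition: Cmin = C₀·(f + f²).
≈ 4.912 × (0.1873 + 0.0351) ≈ 4.912 × 0.2224 ≈ 1.092 mcg/mL.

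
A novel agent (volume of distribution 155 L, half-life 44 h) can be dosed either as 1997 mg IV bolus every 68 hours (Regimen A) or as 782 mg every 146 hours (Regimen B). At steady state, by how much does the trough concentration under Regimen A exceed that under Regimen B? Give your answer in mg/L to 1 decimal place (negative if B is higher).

6.2 mg/L

Regimen A: f = (1/2)^(68/44) ≈ 0.3426; Cmin,ss = (1997/155)·f/(1−f) ≈ 6.714 mg/L.
Regimen B: f = (1/2)^(146/44) ≈ 0.1003; Cmin,ss = (782/155)·f/(1−f) ≈ 0.562 mg/L.
Difference ≈ 6.714 − 0.562 ≈ 6.152 mg/L.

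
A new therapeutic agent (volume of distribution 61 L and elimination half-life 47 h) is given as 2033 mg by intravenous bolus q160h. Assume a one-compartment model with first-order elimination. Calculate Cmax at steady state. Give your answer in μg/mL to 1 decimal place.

36.8 μg/mL

Over one 160-h interval, 160/47 ≈ 3.4043 half-lives elapse, leaving f ≈ 0.0945 of each dose.
Accumulation ratio R = 1/(1 − f) ≈ 1/0.9055 ≈ 1.1044.
Single-dose peak C₀ = D/Vd = 2033/61 ≈ 33.328 μg/mL.
Steady-state peak Cmax,ss = C₀·R ≈ 33.328 × 1.1044 ≈ 36.807 μg/mL.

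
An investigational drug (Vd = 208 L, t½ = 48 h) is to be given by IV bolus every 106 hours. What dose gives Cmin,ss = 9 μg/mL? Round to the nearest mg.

τ/t½ = 106/48 ≈ 2.2083, so f = (1/2)^(106/48) ≈ 0.216384.
Cmin,ss = (D/Vd)·f/(1−f), so D = Cmin,ss·Vd·(1−f)/f.
D = 9 × 208 × (1−f)/f ≈ 9 × 208 × 3.62141 ≈ 6779.28 mg.

6779 mg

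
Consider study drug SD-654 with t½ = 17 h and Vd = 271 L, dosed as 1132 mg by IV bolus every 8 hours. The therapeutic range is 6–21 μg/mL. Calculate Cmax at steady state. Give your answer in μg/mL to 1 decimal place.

k = ln2/t½ = ln2/17 ≈ 0.040773 h⁻¹; fraction remaining f = e^(−kτ) = e^(−0.040773×8) ≈ 0.7217.
At steady state, accumulation factor R = 1/(1 − e^(−kτ)) ≈ 3.5932.
Each bolus raises the concentration by D/Vd = 1132/271 ≈ 4.177 μg/mL.
Steady-state peak Cmax,ss = C₀·R ≈ 4.177 × 3.5932 ≈ 15.009 μg/mL.
Peak 15.0 μg/mL vs MTC 21 μg/mL: below toxic threshold.

15.0 μg/mL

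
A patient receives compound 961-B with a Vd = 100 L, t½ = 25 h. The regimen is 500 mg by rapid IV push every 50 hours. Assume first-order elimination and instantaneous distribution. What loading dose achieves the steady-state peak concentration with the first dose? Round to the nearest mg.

f = (1/2)^(50/25) ≈ 0.250000; accumulation ratio R = 1/(1−f) ≈ 1.33333.
Loading dose to hit Cmax,ss on first dose: D_load = D_maint·R ≈ 500 × 1.33333 ≈ 666.66 mg.

667 mg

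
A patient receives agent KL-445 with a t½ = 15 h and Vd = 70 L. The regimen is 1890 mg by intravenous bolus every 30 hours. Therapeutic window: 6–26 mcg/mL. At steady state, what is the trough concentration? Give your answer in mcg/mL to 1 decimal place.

9.0 mcg/mL

The dosing interval is 2 half-lives, so f = 2^(−2) = 0.25.
At steady state, R = 1/(1 − 0.25) = 4/3.
Single-dose peak C₀ = D/Vd = 1890/70 = 27 mcg/mL.
Steady-state peak Cmax,ss = C₀·R = 27 × 4/3 ≈ 36.000 mcg/mL.
Steady-state trough Cmin,ss = Cmax,ss·f ≈ 36.000 × 0.25 ≈ 9.000 mcg/mL.
Trough 9.0 mcg/mL vs MEC 6 mcg/mL: adequate.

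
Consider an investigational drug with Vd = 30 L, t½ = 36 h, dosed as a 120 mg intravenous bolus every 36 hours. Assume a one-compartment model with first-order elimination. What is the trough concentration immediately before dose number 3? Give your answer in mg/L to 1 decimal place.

f = (1/2)^(τ/t½) = (1/2)^(36/36) ≈ 0.5000.
C₀ = D/Vd = 120/30 ≈ 4.000 mg/L.
Before the 3rd dose, 2 doses have been given. Superposition: Cmin = C₀·(f + f²).
≈ 4.000 × (0.5000 + 0.2500) ≈ 4.000 × 0.7500 ≈ 3.000 mg/L.

3.0 mg/L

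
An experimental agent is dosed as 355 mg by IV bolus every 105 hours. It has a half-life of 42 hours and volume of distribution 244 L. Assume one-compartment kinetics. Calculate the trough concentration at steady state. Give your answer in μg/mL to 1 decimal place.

0.3 μg/mL

τ/t½ = 105/42 ≈ 2.5, so fraction remaining f = (1/2)^(105/42) ≈ 0.1768.
Each bolus raises the concentration by D/Vd = 355/244 ≈ 1.455 μg/mL.
Steady-state trough Cmin,ss = C₀·f/(1−f) ≈ 1.455 × 0.1768/0.8232 ≈ 0.312 μg/mL.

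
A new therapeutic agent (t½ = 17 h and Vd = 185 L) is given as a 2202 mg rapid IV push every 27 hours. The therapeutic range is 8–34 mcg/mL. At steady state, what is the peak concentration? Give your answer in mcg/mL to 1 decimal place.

τ/t½ = 27/17 ≈ 1.5882, so fraction remaining f = (1/2)^(27/17) ≈ 0.3326.
At steady state, accumulation factor R = 1/(1 − e^(−kτ)) ≈ 1.4984.
Single-dose peak C₀ = D/Vd = 2202/185 ≈ 11.903 mcg/mL.
Steady-state peak Cmax,ss = C₀·R ≈ 11.903 × 1.4984 ≈ 17.835 mcg/mL.
Peak 17.8 mcg/mL vs MTC 34 mcg/mL: below toxic threshold.

17.8 mcg/mL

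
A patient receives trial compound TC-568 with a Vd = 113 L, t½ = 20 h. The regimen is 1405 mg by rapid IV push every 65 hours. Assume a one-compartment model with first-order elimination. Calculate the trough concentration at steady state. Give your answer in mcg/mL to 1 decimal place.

1.5 mcg/mL

Over one 65-h interval, 65/20 ≈ 3.25 half-lives elapse, leaving f ≈ 0.1051 of each dose.
Single-dose peak C₀ = D/Vd = 1405/113 ≈ 12.434 mcg/mL.
Steady-state trough Cmin,ss = C₀·f/(1−f) ≈ 12.434 × 0.1051/0.8949 ≈ 1.460 mcg/mL.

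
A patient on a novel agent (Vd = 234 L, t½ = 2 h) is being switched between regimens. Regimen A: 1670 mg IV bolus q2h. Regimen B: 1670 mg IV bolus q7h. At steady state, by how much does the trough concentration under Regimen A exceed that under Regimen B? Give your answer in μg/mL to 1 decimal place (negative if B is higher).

Regimen A: f = (1/2)^(2/2) ≈ 0.5000; Cmin,ss = (1670/234)·f/(1−f) ≈ 7.137 μg/mL.
Regimen B: f = (1/2)^(7/2) ≈ 0.0884; Cmin,ss = (1670/234)·f/(1−f) ≈ 0.692 μg/mL.
Difference ≈ 7.137 − 0.692 ≈ 6.445 μg/mL.

6.4 μg/mL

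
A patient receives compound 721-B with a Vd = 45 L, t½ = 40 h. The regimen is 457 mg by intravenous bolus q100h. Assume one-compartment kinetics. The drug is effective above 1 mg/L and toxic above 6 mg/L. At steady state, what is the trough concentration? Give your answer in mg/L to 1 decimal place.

Over one 100-h interval, 100/40 ≈ 2.5 half-lives elapse, leaving f ≈ 0.1768 of each dose.
Single-dose peak C₀ = D/Vd = 457/45 ≈ 10.156 mg/L.
Steady-state trough Cmin,ss = C₀·f/(1−f) ≈ 10.156 × 0.1768/0.8232 ≈ 2.181 mg/L.
Trough 2.2 mg/L vs MEC 1 mg/L: adequate.

2.2 mg/L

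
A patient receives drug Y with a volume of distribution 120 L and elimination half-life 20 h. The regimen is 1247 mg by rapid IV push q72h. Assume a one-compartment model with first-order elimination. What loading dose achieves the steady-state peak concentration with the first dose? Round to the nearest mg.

1359 mg

f = (1/2)^(72/20) ≈ 0.082469; accumulation ratio R = 1/(1−f) ≈ 1.08988.
Loading dose to hit Cmax,ss on first dose: D_load = D_maint·R ≈ 1247 × 1.08988 ≈ 1359.08 mg.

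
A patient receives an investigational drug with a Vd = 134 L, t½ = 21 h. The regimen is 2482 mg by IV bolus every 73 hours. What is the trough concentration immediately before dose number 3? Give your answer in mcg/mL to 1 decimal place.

f = (1/2)^(τ/t½) = (1/2)^(73/21) ≈ 0.0899.
C₀ = D/Vd = 2482/134 ≈ 18.522 mcg/mL.
Before the 3rd dose, 2 doses have been given. Superposition: Cmin = C₀·(f + f²).
≈ 18.522 × (0.0899 + 0.0081) ≈ 18.522 × 0.0980 ≈ 1.815 mcg/mL.

1.8 mcg/mL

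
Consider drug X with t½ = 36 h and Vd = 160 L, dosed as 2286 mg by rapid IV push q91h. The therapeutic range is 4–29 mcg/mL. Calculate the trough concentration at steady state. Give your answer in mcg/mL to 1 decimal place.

3.0 mcg/mL

k = ln2/t½ = ln2/36 ≈ 0.019254 h⁻¹; fraction remaining f = e^(−kτ) = e^(−0.019254×91) ≈ 0.1734.
Each bolus raises the concentration by D/Vd = 2286/160 ≈ 14.287 mcg/mL.
Steady-state trough Cmin,ss = C₀·f/(1−f) ≈ 14.287 × 0.1734/0.8266 ≈ 2.997 mcg/mL.
Trough 3.0 mcg/mL vs MEC 4 mcg/mL: subtherapeutic.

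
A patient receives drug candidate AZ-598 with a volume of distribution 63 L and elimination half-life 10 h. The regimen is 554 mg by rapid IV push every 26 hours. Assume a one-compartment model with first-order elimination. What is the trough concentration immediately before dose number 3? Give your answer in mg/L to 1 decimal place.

f = (1/2)^(τ/t½) = (1/2)^(26/10) ≈ 0.1649.
C₀ = D/Vd = 554/63 ≈ 8.794 mg/L.
Before the 3rd dose, 2 doses have been given. Superposition: Cmin = C₀·(f + f²).
≈ 8.794 × (0.1649 + 0.0272) ≈ 8.794 × 0.1921 ≈ 1.689 mg/L.

1.7 mg/L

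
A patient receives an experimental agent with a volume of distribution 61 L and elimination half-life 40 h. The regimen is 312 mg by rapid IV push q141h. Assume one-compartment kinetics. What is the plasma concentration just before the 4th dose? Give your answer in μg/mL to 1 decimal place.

f = (1/2)^(τ/t½) = (1/2)^(141/40) ≈ 0.0869.
C₀ = D/Vd = 312/61 ≈ 5.115 μg/mL.
Before the 4th dose, 3 doses have been given. Superposition: Cmin = C₀·(f + f² + … + f^3).
≈ 5.115 × (0.0869 + 0.0076 + 0.0007) ≈ 5.115 × 0.0952 ≈ 0.487 μg/mL.

0.5 μg/mL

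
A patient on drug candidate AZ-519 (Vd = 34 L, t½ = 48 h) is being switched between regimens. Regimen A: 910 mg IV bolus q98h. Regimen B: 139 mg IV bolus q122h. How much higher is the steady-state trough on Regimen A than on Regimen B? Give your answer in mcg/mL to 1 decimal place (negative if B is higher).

Regimen A: f = (1/2)^(98/48) ≈ 0.2429; Cmin,ss = (910/34)·f/(1−f) ≈ 8.587 mcg/mL.
Regimen B: f = (1/2)^(122/48) ≈ 0.1717; Cmin,ss = (139/34)·f/(1−f) ≈ 0.847 mcg/mL.
Difference ≈ 8.587 − 0.847 ≈ 7.740 mcg/mL.

7.7 mcg/mL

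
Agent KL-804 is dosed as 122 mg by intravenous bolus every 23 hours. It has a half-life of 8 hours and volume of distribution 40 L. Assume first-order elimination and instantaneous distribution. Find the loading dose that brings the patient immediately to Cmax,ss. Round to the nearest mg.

141 mg

f = (1/2)^(23/8) ≈ 0.136313; accumulation ratio R = 1/(1−f) ≈ 1.15783.
Loading dose to hit Cmax,ss on first dose: D_load = D_maint·R ≈ 122 × 1.15783 ≈ 141.26 mg.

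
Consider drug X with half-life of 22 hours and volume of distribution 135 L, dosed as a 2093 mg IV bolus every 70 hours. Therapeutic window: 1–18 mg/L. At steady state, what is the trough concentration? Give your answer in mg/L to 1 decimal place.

1.9 mg/L

k = ln2/t½ = ln2/22 ≈ 0.031507 h⁻¹; fraction remaining f = e^(−kτ) = e^(−0.031507×70) ≈ 0.1102.
At steady state, accumulation factor R = 1/(1 − e^(−kτ)) ≈ 1.1238.
Single-dose peak C₀ = D/Vd = 2093/135 ≈ 15.504 mg/L.
Cmax,ss = C₀/(1 − f) ≈ 15.504/0.8898 ≈ 17.424 mg/L.
One interval later, Cmin,ss = Cmax,ss·e^(−kτ) ≈ 17.424 × 0.1102 ≈ 1.920 mg/L.
Trough 1.9 mg/L vs MEC 1 mg/L: adequate.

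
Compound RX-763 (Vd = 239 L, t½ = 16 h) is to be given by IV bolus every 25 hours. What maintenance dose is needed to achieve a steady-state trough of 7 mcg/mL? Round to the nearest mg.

3268 mg

τ/t½ = 25/16 ≈ 1.5625, so f = (1/2)^(25/16) ≈ 0.338564.
Cmin,ss = (D/Vd)·f/(1−f), so D = Cmin,ss·Vd·(1−f)/f.
D = 7 × 239 × (1−f)/f ≈ 7 × 239 × 1.95365 ≈ 3268.46 mg.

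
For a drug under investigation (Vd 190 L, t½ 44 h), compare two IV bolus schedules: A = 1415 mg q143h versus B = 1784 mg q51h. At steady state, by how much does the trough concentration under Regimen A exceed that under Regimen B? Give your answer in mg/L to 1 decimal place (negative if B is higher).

-6.7 mg/L

Regimen A: f = (1/2)^(143/44) ≈ 0.1051; Cmin,ss = (1415/190)·f/(1−f) ≈ 0.875 mg/L.
Regimen B: f = (1/2)^(51/44) ≈ 0.4478; Cmin,ss = (1784/190)·f/(1−f) ≈ 7.614 mg/L.
Difference ≈ 0.875 − 7.614 ≈ -6.739 mg/L.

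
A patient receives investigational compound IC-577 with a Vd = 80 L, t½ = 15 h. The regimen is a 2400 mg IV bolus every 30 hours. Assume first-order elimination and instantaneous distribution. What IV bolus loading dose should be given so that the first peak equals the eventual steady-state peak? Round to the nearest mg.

f = (1/2)^(30/15) ≈ 0.250000; accumulation ratio R = 1/(1−f) ≈ 1.33333.
Loading dose to hit Cmax,ss on first dose: D_load = D_maint·R ≈ 2400 × 1.33333 ≈ 3199.99 mg.

3200 mg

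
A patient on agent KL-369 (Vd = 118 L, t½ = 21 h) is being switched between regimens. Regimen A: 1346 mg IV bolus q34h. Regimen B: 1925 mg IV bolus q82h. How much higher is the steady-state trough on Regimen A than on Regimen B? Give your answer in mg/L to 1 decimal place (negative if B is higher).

4.3 mg/L

Regimen A: f = (1/2)^(34/21) ≈ 0.3256; Cmin,ss = (1346/118)·f/(1−f) ≈ 5.507 mg/L.
Regimen B: f = (1/2)^(82/21) ≈ 0.0668; Cmin,ss = (1925/118)·f/(1−f) ≈ 1.168 mg/L.
Difference ≈ 5.507 − 1.168 ≈ 4.339 mg/L.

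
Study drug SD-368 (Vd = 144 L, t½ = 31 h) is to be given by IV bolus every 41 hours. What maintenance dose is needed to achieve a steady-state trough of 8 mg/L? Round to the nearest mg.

τ/t½ = 41/31 ≈ 1.3226, so f = (1/2)^(41/31) ≈ 0.399819.
Cmin,ss = (D/Vd)·f/(1−f), so D = Cmin,ss·Vd·(1−f)/f.
D = 8 × 144 × (1−f)/f ≈ 8 × 144 × 1.50113 ≈ 1729.30 mg.

1729 mg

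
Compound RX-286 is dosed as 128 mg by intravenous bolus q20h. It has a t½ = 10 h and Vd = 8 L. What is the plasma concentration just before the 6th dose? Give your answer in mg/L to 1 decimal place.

5.3 mg/L

f = (1/2)^(τ/t½) = (1/2)^(20/10) ≈ 0.2500.
C₀ = D/Vd = 128/8 ≈ 16.000 mg/L.
Before the 6th dose, 5 doses have been given. Superposition: Cmin = C₀·(f + f² + … + f^5).
≈ 16.000 × (0.2500 + 0.0625 + 0.0156 + 0.0039 + 0.0010) ≈ 16.000 × 0.3330 ≈ 5.328 mg/L.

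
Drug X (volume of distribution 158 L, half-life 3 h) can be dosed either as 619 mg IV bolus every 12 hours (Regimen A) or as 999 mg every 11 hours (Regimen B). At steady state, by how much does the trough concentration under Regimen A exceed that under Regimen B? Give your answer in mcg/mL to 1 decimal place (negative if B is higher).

Regimen A: f = (1/2)^(12/3) ≈ 0.0625; Cmin,ss = (619/158)·f/(1−f) ≈ 0.261 mcg/mL.
Regimen B: f = (1/2)^(11/3) ≈ 0.0787; Cmin,ss = (999/158)·f/(1−f) ≈ 0.540 mcg/mL.
Difference ≈ 0.261 − 0.540 ≈ -0.279 mcg/mL.

-0.3 mcg/mL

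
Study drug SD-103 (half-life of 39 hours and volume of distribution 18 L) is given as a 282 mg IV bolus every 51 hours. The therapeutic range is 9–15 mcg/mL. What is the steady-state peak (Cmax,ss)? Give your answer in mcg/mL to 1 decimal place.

26.3 mcg/mL

τ/t½ = 51/39 ≈ 1.3077, so fraction remaining f = (1/2)^(51/39) ≈ 0.4040.
At steady state, accumulation factor R = 1/(1 − e^(−kτ)) ≈ 1.6779.
Each bolus raises the concentration by D/Vd = 282/18 ≈ 15.667 mcg/mL.
Cmax,ss = C₀/(1 − f) ≈ 15.667/0.5960 ≈ 26.287 mcg/mL.
Peak 26.3 mcg/mL vs MTC 15 mcg/mL: exceeds toxic threshold.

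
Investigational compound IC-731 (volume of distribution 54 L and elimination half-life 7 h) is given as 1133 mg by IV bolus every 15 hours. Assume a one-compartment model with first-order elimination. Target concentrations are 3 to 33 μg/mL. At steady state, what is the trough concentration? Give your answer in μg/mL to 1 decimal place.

6.1 μg/mL

τ/t½ = 15/7 ≈ 2.1429, so fraction remaining f = (1/2)^(15/7) ≈ 0.2264.
Accumulation ratio R = 1/(1 − f) ≈ 1/0.7736 ≈ 1.2927.
Single-dose peak C₀ = D/Vd = 1133/54 ≈ 20.981 μg/mL.
Steady-state peak Cmax,ss = C₀·R ≈ 20.981 × 1.2927 ≈ 27.122 μg/mL.
One interval later, Cmin,ss = Cmax,ss·e^(−kτ) ≈ 27.122 × 0.2264 ≈ 6.140 μg/mL.
Trough 6.1 μg/mL vs MEC 3 μg/mL: adequate.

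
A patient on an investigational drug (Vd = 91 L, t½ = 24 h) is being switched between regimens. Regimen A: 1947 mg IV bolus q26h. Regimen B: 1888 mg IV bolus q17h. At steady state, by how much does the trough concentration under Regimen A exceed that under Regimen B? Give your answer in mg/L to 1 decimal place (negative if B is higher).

-13.6 mg/L

Regimen A: f = (1/2)^(26/24) ≈ 0.4719; Cmin,ss = (1947/91)·f/(1−f) ≈ 19.119 mg/L.
Regimen B: f = (1/2)^(17/24) ≈ 0.6120; Cmin,ss = (1888/91)·f/(1−f) ≈ 32.725 mg/L.
Difference ≈ 19.119 − 32.725 ≈ -13.606 mg/L.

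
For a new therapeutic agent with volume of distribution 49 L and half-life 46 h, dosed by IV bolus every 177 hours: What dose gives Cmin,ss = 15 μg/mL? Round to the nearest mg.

9848 mg

τ/t½ = 177/46 ≈ 3.8478, so f = (1/2)^(177/46) ≈ 0.069453.
Cmin,ss = (D/Vd)·f/(1−f), so D = Cmin,ss·Vd·(1−f)/f.
D = 15 × 49 × (1−f)/f ≈ 15 × 49 × 13.39823 ≈ 9847.70 mg.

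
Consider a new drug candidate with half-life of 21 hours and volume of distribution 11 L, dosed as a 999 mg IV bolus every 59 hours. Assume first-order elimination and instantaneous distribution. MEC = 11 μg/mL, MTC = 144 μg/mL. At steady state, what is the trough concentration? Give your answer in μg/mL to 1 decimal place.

Over one 59-h interval, 59/21 ≈ 2.8095 half-lives elapse, leaving f ≈ 0.1426 of each dose.
Each bolus raises the concentration by D/Vd = 999/11 ≈ 90.818 μg/mL.
Steady-state trough Cmin,ss = C₀·f/(1−f) ≈ 90.818 × 0.1426/0.8574 ≈ 15.105 μg/mL.
Trough 15.1 μg/mL vs MEC 11 μg/mL: adequate.

15.1 μg/mL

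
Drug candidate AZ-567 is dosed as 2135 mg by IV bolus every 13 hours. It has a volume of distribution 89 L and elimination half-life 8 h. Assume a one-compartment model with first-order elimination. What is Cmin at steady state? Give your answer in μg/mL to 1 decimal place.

11.5 μg/mL

k = ln2/t½ = ln2/8 ≈ 0.086643 h⁻¹; fraction remaining f = e^(−kτ) = e^(−0.086643×13) ≈ 0.3242.
Accumulation ratio R = 1/(1 − f) ≈ 1/0.6758 ≈ 1.4797.
Single-dose peak C₀ = D/Vd = 2135/89 ≈ 23.989 μg/mL.
Steady-state peak Cmax,ss = C₀·R ≈ 23.989 × 1.4797 ≈ 35.497 μg/mL.
Steady-state trough Cmin,ss = Cmax,ss·f ≈ 35.497 × 0.3242 ≈ 11.508 μg/mL.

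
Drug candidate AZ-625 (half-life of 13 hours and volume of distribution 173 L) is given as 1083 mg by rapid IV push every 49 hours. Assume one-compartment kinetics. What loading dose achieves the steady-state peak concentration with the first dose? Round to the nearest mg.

1169 mg

f = (1/2)^(49/13) ≈ 0.073341; accumulation ratio R = 1/(1−f) ≈ 1.07915.
Loading dose to hit Cmax,ss on first dose: D_load = D_maint·R ≈ 1083 × 1.07915 ≈ 1168.72 mg.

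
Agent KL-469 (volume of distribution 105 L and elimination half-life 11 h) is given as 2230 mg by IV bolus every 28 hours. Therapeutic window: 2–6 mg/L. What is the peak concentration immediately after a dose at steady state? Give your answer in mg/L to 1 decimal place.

25.6 mg/L

τ/t½ = 28/11 ≈ 2.5455, so fraction remaining f = (1/2)^(28/11) ≈ 0.1713.
At steady state, accumulation factor R = 1/(1 − e^(−kτ)) ≈ 1.2067.
Each bolus raises the concentration by D/Vd = 2230/105 ≈ 21.238 mg/L.
Steady-state peak Cmax,ss = C₀·R ≈ 21.238 × 1.2067 ≈ 25.628 mg/L.
Peak 25.6 mg/L vs MTC 6 mg/L: exceeds toxic threshold.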